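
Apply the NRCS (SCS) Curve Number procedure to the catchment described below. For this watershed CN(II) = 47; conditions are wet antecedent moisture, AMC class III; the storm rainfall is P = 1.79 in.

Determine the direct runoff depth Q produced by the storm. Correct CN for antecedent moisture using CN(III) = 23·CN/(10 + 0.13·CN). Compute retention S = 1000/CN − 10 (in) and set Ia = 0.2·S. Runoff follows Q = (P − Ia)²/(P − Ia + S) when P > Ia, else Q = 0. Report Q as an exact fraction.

Q = 7656075001/66751641900 in ≈ 0.115 in

Adjust CN=47 to AMC III: 23·47/(10 + 0.13·47) → 1081 ÷ (1611/100) = 108100/1611 ≈ 67.101
S = 1000/(108100/1611) − 10 = 5300/1081 in ≈ 4.903 in
Initial abstraction Ia = S/5 = (5300/1081)/5 = 1060/1081 ≈ 0.981 in
P − Ia = 1.790 − 0.981 = 87499/108100 ≈ 0.809 in (> 0, runoff occurs)
Runoff Q = (P−Ia)²/(P−Ia+S) = (0.809)²/(0.809+4.903) = 7656075001/66751641900 ≈ 0.115 in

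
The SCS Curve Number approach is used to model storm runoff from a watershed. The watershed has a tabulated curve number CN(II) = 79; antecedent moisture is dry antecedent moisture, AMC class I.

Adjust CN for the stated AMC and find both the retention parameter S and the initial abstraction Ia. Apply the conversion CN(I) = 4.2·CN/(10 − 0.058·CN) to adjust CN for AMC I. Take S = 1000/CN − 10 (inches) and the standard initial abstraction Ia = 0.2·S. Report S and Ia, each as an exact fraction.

CN(I) from CN(II)=79: (4.2·79)/(10 − 0.058·79) = 7900/129 ≈ 61.240
Max retention: S = 1000/(7900/129) − 10 = 500/79 in (≈ 6.329 in)
Ia = 0.2S: 0.2·6.329 = 1.266 in (exactly 100/79)

S = 500/79 in ≈ 6.329 in; Ia = 100/79 in ≈ 1.266 in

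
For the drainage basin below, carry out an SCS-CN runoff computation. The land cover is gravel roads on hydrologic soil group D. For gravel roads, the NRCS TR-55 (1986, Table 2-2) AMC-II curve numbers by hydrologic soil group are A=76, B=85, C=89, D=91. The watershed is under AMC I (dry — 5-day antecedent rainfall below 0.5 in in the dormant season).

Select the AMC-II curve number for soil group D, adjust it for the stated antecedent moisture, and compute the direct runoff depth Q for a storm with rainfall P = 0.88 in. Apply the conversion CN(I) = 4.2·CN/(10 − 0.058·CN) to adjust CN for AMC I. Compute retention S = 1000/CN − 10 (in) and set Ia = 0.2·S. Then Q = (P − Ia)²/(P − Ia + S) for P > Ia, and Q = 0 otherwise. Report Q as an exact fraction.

NRCS table: gravel roads, soil group D → CN(II) = 91
CN(I) from CN(II)=91: (4.2·91)/(10 − 0.058·91) = 63700/787 ≈ 80.940
S = 1000/(63700/787) − 10 = 1500/637 in ≈ 2.355 in
Initial abstraction Ia = S/5 = (1500/637)/5 = 300/637 ≈ 0.471 in
P − Ia = 0.880 − 0.471 = 6514/15925 ≈ 0.409 in (> 0, runoff occurs)
Q = (6514/15925)²/((6514/15925) + 1500/637) = (42432196/253605625)/(44014/15925) = 21216098/350461475 in ≈ 0.061 in

Q = 21216098/350461475 in ≈ 0.061 in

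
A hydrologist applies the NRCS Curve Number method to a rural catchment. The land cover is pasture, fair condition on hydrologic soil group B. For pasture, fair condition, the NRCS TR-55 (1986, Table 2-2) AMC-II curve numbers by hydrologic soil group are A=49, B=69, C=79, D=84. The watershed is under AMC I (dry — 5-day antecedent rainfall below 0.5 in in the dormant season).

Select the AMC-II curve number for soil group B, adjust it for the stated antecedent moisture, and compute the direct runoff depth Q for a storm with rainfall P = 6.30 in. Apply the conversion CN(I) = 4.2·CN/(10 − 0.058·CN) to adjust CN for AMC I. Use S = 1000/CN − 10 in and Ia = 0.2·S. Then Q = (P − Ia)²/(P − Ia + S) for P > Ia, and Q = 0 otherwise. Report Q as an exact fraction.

NRCS table: pasture, fair condition, soil group B → CN(II) = 69
CN(I) from CN(II)=69: (4.2·69)/(10 − 0.058·69) = 144900/2999 ≈ 48.316
S = 1000/(144900/2999) − 10 = 15500/1449 in ≈ 10.697 in
Initial abstraction Ia = S/5 = (15500/1449)/5 = 3100/1449 ≈ 2.139 in
P − Ia = 6.300 − 2.139 = 60287/14490 ≈ 4.161 in (> 0, runoff occurs)
Q = (60287/14490)²/((60287/14490) + 15500/1449) = (3634522369/209960100)/(215287/14490) = 3634522369/3119508630 in ≈ 1.165 in

Q = 3634522369/3119508630 in ≈ 1.165 in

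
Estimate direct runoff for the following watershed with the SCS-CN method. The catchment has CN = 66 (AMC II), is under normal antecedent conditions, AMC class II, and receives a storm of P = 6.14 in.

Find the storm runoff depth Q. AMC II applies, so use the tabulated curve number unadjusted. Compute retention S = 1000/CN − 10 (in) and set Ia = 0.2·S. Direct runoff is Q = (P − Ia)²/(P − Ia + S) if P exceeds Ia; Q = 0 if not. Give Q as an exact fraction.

Average conditions: CN = 66 (no AMC adjustment).
S = 1000/66 − 10 = 170/33 in ≈ 5.152 in
Initial abstraction Ia = S/5 = (170/33)/5 = 34/33 ≈ 1.030 in
P − Ia = 6.140 − 1.030 = 8431/1650 ≈ 5.110 in (> 0, runoff occurs)
Q = (8431/1650)²/((8431/1650) + 170/33) = (71081761/2722500)/(16931/1650) = 71081761/27936150 in ≈ 2.544 in

Q = 71081761/27936150 in ≈ 2.544 in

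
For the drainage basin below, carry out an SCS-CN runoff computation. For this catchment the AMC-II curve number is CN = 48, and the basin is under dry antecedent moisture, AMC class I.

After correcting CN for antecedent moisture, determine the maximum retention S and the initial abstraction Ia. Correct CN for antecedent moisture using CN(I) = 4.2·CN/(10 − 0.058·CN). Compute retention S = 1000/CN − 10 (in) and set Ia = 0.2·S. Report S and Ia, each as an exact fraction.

S = 1625/63 in ≈ 25.794 in; Ia = 325/63 in ≈ 5.159 in

Dry (AMC I): CN(I) = 4.2·48/(10 − 0.058·48) = (1008/5)/(902/125) = 12600/451 ≈ 27.938
Max retention: S = 1000/(12600/451) − 10 = 1625/63 in (≈ 25.794 in)
Ia = 0.2·(1625/63) = 325/63 in ≈ 5.159 in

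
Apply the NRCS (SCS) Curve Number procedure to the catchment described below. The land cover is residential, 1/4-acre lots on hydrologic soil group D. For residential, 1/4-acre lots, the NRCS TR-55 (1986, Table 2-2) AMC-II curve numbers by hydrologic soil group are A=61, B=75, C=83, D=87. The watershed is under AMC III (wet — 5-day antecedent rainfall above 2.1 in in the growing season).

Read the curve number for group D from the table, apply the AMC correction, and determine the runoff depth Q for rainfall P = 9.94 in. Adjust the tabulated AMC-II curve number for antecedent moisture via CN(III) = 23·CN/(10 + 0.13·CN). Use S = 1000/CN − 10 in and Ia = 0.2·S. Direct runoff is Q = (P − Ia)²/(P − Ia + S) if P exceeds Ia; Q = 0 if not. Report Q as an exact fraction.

Q = 963336361009/104702024850 in ≈ 9.201 in

NRCS table: residential, 1/4-acre lots, soil group D → CN(II) = 87
Wet (AMC III): CN(III) = 23·87/(10 + 0.13·87) = 2001/(2131/100) = 200100/2131 ≈ 93.900
Retention S: 1000/CN − 10 with CN=93.900 → S = 1300/2001 ≈ 0.650 in
Ia = 0.2S: 0.2·0.650 = 0.130 in (exactly 260/2001)
Excess rainfall: 9.940 − 0.130 = 9.810 in; P > Ia so Q > 0
Runoff Q = (P−Ia)²/(P−Ia+S) = (9.810)²/(9.810+0.650) = 963336361009/104702024850 ≈ 9.201 in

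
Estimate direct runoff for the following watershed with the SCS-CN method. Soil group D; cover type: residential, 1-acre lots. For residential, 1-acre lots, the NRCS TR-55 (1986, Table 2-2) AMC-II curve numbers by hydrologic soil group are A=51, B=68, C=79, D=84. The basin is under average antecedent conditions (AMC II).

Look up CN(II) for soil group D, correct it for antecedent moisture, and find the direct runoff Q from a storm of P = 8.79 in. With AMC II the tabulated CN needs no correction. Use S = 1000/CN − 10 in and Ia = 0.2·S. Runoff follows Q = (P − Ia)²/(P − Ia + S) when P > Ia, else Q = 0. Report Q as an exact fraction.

NRCS table: residential, 1-acre lots, soil group D → CN(II) = 84
AMC II — tabulated CN = 84 applies directly.
Max retention: S = 1000/84 − 10 = 40/21 in (≈ 1.905 in)
Initial abstraction Ia = S/5 = (40/21)/5 = 8/21 ≈ 0.381 in
Since P=8.790 > Ia=0.381: effective rainfall P−Ia = 17659/2100 in
Runoff Q = (P−Ia)²/(P−Ia+S) = (8.409)²/(8.409+1.905) = 311840281/45483900 ≈ 6.856 in

Q = 311840281/45483900 in ≈ 6.856 in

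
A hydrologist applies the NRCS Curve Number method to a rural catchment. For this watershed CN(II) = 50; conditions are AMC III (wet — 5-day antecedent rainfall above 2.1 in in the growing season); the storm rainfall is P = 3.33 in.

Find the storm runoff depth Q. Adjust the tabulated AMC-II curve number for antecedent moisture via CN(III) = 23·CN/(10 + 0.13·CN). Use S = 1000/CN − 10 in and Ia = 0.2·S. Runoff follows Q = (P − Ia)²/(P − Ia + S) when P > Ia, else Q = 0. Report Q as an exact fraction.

Adjust CN=50 to AMC III: 23·50/(10 + 0.13·50) → 1150 ÷ (33/2) = 2300/33 ≈ 69.697
S = 1000/(2300/33) − 10 = 100/23 in ≈ 4.348 in
Ia = 0.2·(100/23) = 20/23 in ≈ 0.870 in
Excess rainfall: 3.330 − 0.870 = 2.460 in; P > Ia so Q > 0
Runoff Q = (P−Ia)²/(P−Ia+S) = (2.460)²/(2.460+4.348) = 32024281/36015700 ≈ 0.889 in

Q = 32024281/36015700 in ≈ 0.889 in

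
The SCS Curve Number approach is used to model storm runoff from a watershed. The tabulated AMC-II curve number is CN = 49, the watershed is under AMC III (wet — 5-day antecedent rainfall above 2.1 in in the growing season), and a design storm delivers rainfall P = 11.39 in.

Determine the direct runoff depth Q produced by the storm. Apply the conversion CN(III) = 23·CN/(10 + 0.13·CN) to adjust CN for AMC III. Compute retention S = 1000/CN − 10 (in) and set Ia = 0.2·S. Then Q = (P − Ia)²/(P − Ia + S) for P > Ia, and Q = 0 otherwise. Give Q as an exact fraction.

CN(III) from CN(II)=49: (23·49)/(10 + 0.13·49) = 112700/1637 ≈ 68.845
Max retention: S = 1000/(112700/1637) − 10 = 5100/1127 in (≈ 4.525 in)
Ia = 0.2·(5100/1127) = 1020/1127 in ≈ 0.905 in
Since P=11.390 > Ia=0.905: effective rainfall P−Ia = 1181653/112700 in
Q: (1181653/112700)² ÷ (1691653/112700) = 82135518377/11214664300 in (≈ 7.324 in)

Q = 82135518377/11214664300 in ≈ 7.324 in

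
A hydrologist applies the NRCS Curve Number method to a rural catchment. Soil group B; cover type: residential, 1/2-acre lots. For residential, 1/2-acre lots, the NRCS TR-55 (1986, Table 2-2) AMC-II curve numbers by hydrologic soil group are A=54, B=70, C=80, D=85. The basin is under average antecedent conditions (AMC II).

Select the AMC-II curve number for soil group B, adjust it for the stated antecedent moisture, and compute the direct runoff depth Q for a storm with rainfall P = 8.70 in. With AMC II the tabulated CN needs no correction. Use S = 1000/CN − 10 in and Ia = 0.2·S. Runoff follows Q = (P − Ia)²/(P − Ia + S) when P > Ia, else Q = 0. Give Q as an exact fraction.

Q = 100467/19810 in ≈ 5.072 in

NRCS table: residential, 1/2-acre lots, soil group B → CN(II) = 70
Average conditions: CN = 70 (no AMC adjustment).
S = 1000/70 − 10 = 30/7 in ≈ 4.286 in
Initial abstraction Ia = S/5 = (30/7)/5 = 6/7 ≈ 0.857 in
Since P=8.700 > Ia=0.857: effective rainfall P−Ia = 549/70 in
Runoff Q = (P−Ia)²/(P−Ia+S) = (7.843)²/(7.843+4.286) = 100467/19810 ≈ 5.072 in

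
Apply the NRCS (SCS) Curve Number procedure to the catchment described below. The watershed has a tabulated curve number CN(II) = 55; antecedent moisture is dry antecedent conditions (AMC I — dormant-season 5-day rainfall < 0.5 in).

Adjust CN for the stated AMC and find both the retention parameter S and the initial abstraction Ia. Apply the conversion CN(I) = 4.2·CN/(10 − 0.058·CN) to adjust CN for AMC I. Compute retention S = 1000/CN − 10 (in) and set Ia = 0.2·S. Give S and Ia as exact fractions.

S = 1500/77 in ≈ 19.481 in; Ia = 300/77 in ≈ 3.896 in

Adjust CN=55 to AMC I: 4.2·55/(10 − 0.058·55) → 231 ÷ (681/100) = 7700/227 ≈ 33.921
S = 1000/(7700/227) − 10 = 1500/77 in ≈ 19.481 in
Initial abstraction Ia = S/5 = (1500/77)/5 = 300/77 ≈ 3.896 in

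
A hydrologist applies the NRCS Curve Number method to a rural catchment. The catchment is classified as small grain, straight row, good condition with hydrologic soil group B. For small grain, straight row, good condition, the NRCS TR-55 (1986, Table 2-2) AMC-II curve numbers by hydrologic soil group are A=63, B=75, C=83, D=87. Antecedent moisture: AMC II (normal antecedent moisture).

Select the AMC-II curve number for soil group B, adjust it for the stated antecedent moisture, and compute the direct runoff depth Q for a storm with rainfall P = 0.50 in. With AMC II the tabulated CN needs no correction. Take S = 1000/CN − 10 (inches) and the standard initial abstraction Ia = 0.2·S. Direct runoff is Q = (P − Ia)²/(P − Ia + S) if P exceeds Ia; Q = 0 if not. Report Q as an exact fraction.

Q = 0 in ≈ 0.000 in

NRCS table: small grain, straight row, good condition, soil group B → CN(II) = 75
CN(II) = 75; AMC II needs no correction.
Max retention: S = 1000/75 − 10 = 10/3 in (≈ 3.333 in)
Ia = 0.2·(10/3) = 2/3 in ≈ 0.667 in
P = 0.500 ≤ Ia = 0.667 in: entire storm abstracted, Q = 0.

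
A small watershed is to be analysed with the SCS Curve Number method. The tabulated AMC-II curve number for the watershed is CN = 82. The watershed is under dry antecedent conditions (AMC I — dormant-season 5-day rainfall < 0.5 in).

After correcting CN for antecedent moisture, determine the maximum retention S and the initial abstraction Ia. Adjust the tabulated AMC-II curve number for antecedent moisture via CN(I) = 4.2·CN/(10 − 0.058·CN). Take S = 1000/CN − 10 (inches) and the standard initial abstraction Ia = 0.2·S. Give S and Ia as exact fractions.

CN(I) from CN(II)=82: (4.2·82)/(10 − 0.058·82) = 28700/437 ≈ 65.675
Retention S: 1000/CN − 10 with CN=65.675 → S = 1500/287 ≈ 5.226 in
Initial abstraction Ia = S/5 = (1500/287)/5 = 300/287 ≈ 1.045 in

S = 1500/287 in ≈ 5.226 in; Ia = 300/287 in ≈ 1.045 in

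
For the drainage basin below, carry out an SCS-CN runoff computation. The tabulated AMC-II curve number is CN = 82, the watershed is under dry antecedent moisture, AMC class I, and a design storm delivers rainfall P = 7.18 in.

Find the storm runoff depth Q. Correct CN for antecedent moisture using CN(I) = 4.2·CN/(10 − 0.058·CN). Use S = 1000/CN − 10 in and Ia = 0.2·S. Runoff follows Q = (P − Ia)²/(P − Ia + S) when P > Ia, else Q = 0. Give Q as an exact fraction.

Dry (AMC I): CN(I) = 4.2·82/(10 − 0.058·82) = (1722/5)/(1311/250) = 28700/437 ≈ 65.675
Retention S: 1000/CN − 10 with CN=65.675 → S = 1500/287 ≈ 5.226 in
Ia = 0.2·(1500/287) = 300/287 in ≈ 1.045 in
P − Ia = 7.180 − 1.045 = 88033/14350 ≈ 6.135 in (> 0, runoff occurs)
Q: (88033/14350)² ÷ (163033/14350) = 7749809089/2339523550 in (≈ 3.313 in)

Q = 7749809089/2339523550 in ≈ 3.313 in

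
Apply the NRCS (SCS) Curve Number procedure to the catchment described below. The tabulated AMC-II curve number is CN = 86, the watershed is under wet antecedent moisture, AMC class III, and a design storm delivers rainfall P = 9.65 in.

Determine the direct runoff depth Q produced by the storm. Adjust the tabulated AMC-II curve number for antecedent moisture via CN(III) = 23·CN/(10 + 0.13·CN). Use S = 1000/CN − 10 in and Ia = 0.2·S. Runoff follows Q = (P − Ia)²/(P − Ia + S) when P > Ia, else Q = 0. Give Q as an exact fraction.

Q = 35372957929/3997083060 in ≈ 8.850 in

Wet (AMC III): CN(III) = 23·86/(10 + 0.13·86) = 1978/(1059/50) = 98900/1059 ≈ 93.390
Max retention: S = 1000/(98900/1059) − 10 = 700/989 in (≈ 0.708 in)
Initial abstraction Ia = S/5 = (700/989)/5 = 140/989 ≈ 0.142 in
Since P=9.650 > Ia=0.142: effective rainfall P−Ia = 188077/19780 in
Q: (188077/19780)² ÷ (202077/19780) = 35372957929/3997083060 in (≈ 8.850 in)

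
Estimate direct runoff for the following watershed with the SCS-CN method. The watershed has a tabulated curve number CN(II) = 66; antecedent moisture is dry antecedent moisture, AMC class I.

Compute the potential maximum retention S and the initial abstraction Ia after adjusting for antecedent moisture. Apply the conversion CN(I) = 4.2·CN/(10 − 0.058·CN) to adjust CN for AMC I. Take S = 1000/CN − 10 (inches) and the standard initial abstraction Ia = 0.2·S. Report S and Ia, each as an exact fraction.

CN(I) from CN(II)=66: (4.2·66)/(10 − 0.058·66) = 69300/1543 ≈ 44.913
S = 1000/(69300/1543) − 10 = 8500/693 in ≈ 12.266 in
Ia = 0.2·(8500/693) = 1700/693 in ≈ 2.453 in

S = 8500/693 in ≈ 12.266 in; Ia = 1700/693 in ≈ 2.453 in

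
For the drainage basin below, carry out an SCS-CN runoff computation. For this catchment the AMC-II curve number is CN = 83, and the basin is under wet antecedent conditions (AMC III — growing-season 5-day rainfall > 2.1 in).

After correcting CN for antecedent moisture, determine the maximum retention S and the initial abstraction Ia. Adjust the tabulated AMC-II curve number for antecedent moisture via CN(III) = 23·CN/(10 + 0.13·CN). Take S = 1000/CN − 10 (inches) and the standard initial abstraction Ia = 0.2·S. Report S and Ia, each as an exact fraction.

Adjust CN=83 to AMC III: 23·83/(10 + 0.13·83) → 1909 ÷ (2079/100) = 190900/2079 ≈ 91.823
S = 1000/(190900/2079) − 10 = 1700/1909 in ≈ 0.891 in
Ia = 0.2S: 0.2·0.891 = 0.178 in (exactly 340/1909)

S = 1700/1909 in ≈ 0.891 in; Ia = 340/1909 in ≈ 0.178 in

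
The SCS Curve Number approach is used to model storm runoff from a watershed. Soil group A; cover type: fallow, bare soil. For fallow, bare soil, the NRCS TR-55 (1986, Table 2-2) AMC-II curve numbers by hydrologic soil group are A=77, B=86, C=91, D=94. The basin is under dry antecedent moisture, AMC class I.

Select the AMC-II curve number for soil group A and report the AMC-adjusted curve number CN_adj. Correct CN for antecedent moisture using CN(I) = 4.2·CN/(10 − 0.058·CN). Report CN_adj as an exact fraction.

NRCS table: fallow, bare soil, soil group A → CN(II) = 77
CN(I) from CN(II)=77: (4.2·77)/(10 − 0.058·77) = 161700/2767 ≈ 58.439

CN_adj = 161700/2767 ≈ 58.439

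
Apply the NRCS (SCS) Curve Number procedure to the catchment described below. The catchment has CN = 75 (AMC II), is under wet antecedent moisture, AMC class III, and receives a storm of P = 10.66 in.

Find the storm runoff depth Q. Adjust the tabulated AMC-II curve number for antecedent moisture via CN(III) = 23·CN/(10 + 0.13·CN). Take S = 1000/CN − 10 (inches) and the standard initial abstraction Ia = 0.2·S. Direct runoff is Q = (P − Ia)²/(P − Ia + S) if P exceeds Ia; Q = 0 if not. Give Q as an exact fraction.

Adjust CN=75 to AMC III: 23·75/(10 + 0.13·75) → 1725 ÷ (79/4) = 6900/79 ≈ 87.342
Max retention: S = 1000/(6900/79) − 10 = 100/69 in (≈ 1.449 in)
Ia = 0.2·(100/69) = 20/69 in ≈ 0.290 in
Since P=10.660 > Ia=0.290: effective rainfall P−Ia = 35777/3450 in
Runoff Q = (P−Ia)²/(P−Ia+S) = (10.370)²/(10.370+1.449) = 1279993729/140680650 ≈ 9.099 in

Q = 1279993729/140680650 in ≈ 9.099 in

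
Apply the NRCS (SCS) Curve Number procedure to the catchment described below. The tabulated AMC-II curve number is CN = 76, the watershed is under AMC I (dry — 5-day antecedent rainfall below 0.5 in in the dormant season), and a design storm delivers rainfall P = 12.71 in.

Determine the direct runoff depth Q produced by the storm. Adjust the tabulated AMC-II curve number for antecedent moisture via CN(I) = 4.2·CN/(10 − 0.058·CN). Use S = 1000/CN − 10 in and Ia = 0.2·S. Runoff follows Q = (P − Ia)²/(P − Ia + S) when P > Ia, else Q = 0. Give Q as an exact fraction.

Q = 22213815849/3312271900 in ≈ 6.707 in

Dry (AMC I): CN(I) = 4.2·76/(10 − 0.058·76) = (1596/5)/(699/125) = 13300/233 ≈ 57.082
S = 1000/(13300/233) − 10 = 1000/133 in ≈ 7.519 in
Initial abstraction Ia = S/5 = (1000/133)/5 = 200/133 ≈ 1.504 in
Since P=12.710 > Ia=1.504: effective rainfall P−Ia = 149043/13300 in
Runoff Q = (P−Ia)²/(P−Ia+S) = (11.206)²/(11.206+7.519) = 22213815849/3312271900 ≈ 6.707 in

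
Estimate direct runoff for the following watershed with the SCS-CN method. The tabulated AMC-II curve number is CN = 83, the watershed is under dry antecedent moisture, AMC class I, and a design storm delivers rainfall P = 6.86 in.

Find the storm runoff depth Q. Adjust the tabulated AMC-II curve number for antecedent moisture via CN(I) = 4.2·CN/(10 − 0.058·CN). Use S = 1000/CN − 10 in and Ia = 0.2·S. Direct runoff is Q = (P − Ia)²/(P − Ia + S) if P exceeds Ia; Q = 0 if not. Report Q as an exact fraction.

Q = 263014096801/81733540350 in ≈ 3.218 in

Dry (AMC I): CN(I) = 4.2·83/(10 − 0.058·83) = (1743/5)/(2593/500) = 174300/2593 ≈ 67.219
Retention S: 1000/CN − 10 with CN=67.219 → S = 8500/1743 ≈ 4.877 in
Ia = 0.2·(8500/1743) = 1700/1743 in ≈ 0.975 in
Excess rainfall: 6.860 − 0.975 = 5.885 in; P > Ia so Q > 0
Q = (512849/87150)²/((512849/87150) + 8500/1743) = (263014096801/7595122500)/(937849/87150) = 263014096801/81733540350 in ≈ 3.218 in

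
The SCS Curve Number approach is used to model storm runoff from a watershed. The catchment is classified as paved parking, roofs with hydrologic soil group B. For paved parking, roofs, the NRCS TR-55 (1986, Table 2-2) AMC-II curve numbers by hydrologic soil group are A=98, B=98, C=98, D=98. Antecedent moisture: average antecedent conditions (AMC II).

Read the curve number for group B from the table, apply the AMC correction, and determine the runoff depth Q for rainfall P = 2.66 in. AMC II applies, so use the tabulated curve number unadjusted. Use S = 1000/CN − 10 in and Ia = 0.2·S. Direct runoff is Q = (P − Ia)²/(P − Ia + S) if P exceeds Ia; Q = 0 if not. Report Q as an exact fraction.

NRCS table: paved parking, roofs, soil group B → CN(II) = 98
AMC II — tabulated CN = 98 applies directly.
Retention S: 1000/CN − 10 with CN=98.000 → S = 10/49 ≈ 0.204 in
Ia = 0.2·(10/49) = 2/49 in ≈ 0.041 in
Since P=2.660 > Ia=0.041: effective rainfall P−Ia = 6417/2450 in
Runoff Q = (P−Ia)²/(P−Ia+S) = (2.619)²/(2.619+0.204) = 41177889/16946650 ≈ 2.430 in

Q = 41177889/16946650 in ≈ 2.430 in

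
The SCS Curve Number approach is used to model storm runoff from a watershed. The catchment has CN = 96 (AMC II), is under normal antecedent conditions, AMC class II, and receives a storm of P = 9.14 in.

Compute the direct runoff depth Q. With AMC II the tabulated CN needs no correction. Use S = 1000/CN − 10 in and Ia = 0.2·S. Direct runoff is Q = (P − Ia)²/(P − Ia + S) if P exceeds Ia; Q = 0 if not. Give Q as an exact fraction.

Q = 7382089/852600 in ≈ 8.658 in

Average conditions: CN = 96 (no AMC adjustment).
Max retention: S = 1000/96 − 10 = 5/12 in (≈ 0.417 in)
Ia = 0.2S: 0.2·0.417 = 0.083 in (exactly 1/12)
P − Ia = 9.140 − 0.083 = 2717/300 ≈ 9.057 in (> 0, runoff occurs)
Q: (2717/300)² ÷ (1421/150) = 7382089/852600 in (≈ 8.658 in)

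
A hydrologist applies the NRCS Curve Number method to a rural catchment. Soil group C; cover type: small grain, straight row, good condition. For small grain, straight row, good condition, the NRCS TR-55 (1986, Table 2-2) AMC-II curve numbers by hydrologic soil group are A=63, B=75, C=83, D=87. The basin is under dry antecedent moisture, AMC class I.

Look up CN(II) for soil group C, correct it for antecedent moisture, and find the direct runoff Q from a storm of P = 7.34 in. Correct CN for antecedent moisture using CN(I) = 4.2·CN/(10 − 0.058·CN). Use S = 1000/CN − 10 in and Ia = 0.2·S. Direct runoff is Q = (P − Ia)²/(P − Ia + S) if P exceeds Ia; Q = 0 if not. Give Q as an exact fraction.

NRCS table: small grain, straight row, good condition, soil group C → CN(II) = 83
Adjust CN=83 to AMC I: 4.2·83/(10 − 0.058·83) → (1743/5) ÷ (2593/500) = 174300/2593 ≈ 67.219
Retention S: 1000/CN − 10 with CN=67.219 → S = 8500/1743 ≈ 4.877 in
Ia = 0.2·(8500/1743) = 1700/1743 in ≈ 0.975 in
Since P=7.340 > Ia=0.975: effective rainfall P−Ia = 554681/87150 in
Runoff Q = (P−Ia)²/(P−Ia+S) = (6.365)²/(6.365+4.877) = 307671011761/85379199150 ≈ 3.604 in

Q = 307671011761/85379199150 in ≈ 3.604 in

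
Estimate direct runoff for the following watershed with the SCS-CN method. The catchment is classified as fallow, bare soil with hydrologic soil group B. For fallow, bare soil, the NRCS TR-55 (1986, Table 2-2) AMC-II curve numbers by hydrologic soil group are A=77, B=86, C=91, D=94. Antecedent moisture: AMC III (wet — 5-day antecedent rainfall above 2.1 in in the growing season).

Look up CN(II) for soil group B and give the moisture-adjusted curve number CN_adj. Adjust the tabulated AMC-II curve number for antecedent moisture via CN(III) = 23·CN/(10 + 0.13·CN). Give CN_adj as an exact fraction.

CN_adj = 98900/1059 ≈ 93.390

NRCS table: fallow, bare soil, soil group B → CN(II) = 86
Wet (AMC III): CN(III) = 23·86/(10 + 0.13·86) = 1978/(1059/50) = 98900/1059 ≈ 93.390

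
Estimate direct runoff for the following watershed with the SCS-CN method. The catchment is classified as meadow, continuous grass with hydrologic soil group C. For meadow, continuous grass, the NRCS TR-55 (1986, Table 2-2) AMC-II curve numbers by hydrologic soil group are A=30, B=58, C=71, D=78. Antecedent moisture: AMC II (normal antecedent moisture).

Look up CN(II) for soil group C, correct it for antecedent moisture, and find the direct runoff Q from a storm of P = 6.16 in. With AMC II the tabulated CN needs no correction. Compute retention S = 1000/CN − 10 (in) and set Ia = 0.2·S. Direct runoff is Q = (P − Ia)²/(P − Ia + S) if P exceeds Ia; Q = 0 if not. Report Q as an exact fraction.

Q = 44973128/14851425 in ≈ 3.028 in

NRCS table: meadow, continuous grass, soil group C → CN(II) = 71
AMC II — tabulated CN = 71 applies directly.
S = 1000/71 − 10 = 290/71 in ≈ 4.085 in
Ia = 0.2·(290/71) = 58/71 in ≈ 0.817 in
P − Ia = 6.160 − 0.817 = 9484/1775 ≈ 5.343 in (> 0, runoff occurs)
Q: (9484/1775)² ÷ (16734/1775) = 44973128/14851425 in (≈ 3.028 in)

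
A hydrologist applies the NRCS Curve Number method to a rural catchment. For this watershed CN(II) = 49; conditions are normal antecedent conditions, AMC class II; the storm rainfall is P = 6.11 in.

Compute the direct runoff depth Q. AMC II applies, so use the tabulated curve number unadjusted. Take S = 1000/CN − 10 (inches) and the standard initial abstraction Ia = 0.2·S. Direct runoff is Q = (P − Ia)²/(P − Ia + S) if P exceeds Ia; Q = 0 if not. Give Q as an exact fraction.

Q = 389628121/346621100 in ≈ 1.124 in

AMC II — tabulated CN = 49 applies directly.
S = 1000/49 − 10 = 510/49 in ≈ 10.408 in
Ia = 0.2S: 0.2·10.408 = 2.082 in (exactly 102/49)
Since P=6.110 > Ia=2.082: effective rainfall P−Ia = 19739/4900 in
Q = (19739/4900)²/((19739/4900) + 510/49) = (389628121/24010000)/(70739/4900) = 389628121/346621100 in ≈ 1.124 in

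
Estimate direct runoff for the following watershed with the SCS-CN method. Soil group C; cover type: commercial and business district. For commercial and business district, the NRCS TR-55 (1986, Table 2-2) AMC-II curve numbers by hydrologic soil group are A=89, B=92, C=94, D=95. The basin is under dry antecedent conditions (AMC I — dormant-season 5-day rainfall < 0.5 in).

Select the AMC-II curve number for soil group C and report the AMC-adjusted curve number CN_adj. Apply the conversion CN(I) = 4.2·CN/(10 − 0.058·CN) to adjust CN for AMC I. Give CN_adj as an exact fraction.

NRCS table: commercial and business district, soil group C → CN(II) = 94
Dry (AMC I): CN(I) = 4.2·94/(10 − 0.058·94) = (1974/5)/(1137/250) = 32900/379 ≈ 86.807

CN_adj = 32900/379 ≈ 86.807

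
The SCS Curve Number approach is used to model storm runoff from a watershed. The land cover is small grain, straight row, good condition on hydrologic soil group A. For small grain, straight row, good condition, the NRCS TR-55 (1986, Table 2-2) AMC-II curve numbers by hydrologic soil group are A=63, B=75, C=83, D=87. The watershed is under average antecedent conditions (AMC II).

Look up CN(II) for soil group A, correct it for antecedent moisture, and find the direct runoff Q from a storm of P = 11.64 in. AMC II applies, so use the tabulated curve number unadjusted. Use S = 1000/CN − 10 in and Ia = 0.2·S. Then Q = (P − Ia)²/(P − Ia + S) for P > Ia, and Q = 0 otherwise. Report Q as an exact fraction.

Q = 271689289/40529475 in ≈ 6.703 in

NRCS table: small grain, straight row, good condition, soil group A → CN(II) = 63
CN(II) = 63; AMC II needs no correction.
S = 1000/63 − 10 = 370/63 in ≈ 5.873 in
Ia = 0.2S: 0.2·5.873 = 1.175 in (exactly 74/63)
Excess rainfall: 11.640 − 1.175 = 10.465 in; P > Ia so Q > 0
Runoff Q = (P−Ia)²/(P−Ia+S) = (10.465)²/(10.465+5.873) = 271689289/40529475 ≈ 6.703 in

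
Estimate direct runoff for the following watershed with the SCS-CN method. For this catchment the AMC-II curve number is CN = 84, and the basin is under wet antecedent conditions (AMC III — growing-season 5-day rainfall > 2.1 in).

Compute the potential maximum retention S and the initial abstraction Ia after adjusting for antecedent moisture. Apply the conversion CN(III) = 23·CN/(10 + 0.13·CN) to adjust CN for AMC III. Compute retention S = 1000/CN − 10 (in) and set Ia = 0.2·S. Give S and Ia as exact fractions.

Wet (AMC III): CN(III) = 23·84/(10 + 0.13·84) = 1932/(523/25) = 48300/523 ≈ 92.352
S = 1000/(48300/523) − 10 = 400/483 in ≈ 0.828 in
Initial abstraction Ia = S/5 = (400/483)/5 = 80/483 ≈ 0.166 in

S = 400/483 in ≈ 0.828 in; Ia = 80/483 in ≈ 0.166 in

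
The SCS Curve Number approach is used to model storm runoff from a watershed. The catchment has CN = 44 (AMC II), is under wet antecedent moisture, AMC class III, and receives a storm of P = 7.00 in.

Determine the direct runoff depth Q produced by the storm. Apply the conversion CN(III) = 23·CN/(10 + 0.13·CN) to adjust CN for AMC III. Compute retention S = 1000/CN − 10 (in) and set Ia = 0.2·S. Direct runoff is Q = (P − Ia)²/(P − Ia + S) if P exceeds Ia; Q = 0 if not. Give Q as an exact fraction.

CN(III) from CN(II)=44: (23·44)/(10 + 0.13·44) = 25300/393 ≈ 64.377
S = 1000/(25300/393) − 10 = 1400/253 in ≈ 5.534 in
Ia = 0.2·(1400/253) = 280/253 in ≈ 1.107 in
Since P=7.000 > Ia=1.107: effective rainfall P−Ia = 1491/253 in
Runoff Q = (P−Ia)²/(P−Ia+S) = (5.893)²/(5.893+5.534) = 45369/14927 ≈ 3.039 in

Q = 45369/14927 in ≈ 3.039 in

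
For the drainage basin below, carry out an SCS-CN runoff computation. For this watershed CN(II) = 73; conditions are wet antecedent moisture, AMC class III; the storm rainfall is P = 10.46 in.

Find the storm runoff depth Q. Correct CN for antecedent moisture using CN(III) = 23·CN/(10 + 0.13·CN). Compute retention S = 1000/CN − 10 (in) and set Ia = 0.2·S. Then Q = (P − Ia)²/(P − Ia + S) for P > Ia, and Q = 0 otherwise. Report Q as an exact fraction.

Q = 724400147689/82784522150 in ≈ 8.750 in

CN(III) from CN(II)=73: (23·73)/(10 + 0.13·73) = 167900/1949 ≈ 86.147
S = 1000/(167900/1949) − 10 = 2700/1679 in ≈ 1.608 in
Ia = 0.2S: 0.2·1.608 = 0.322 in (exactly 540/1679)
P − Ia = 10.460 − 0.322 = 851117/83950 ≈ 10.138 in (> 0, runoff occurs)
Runoff Q = (P−Ia)²/(P−Ia+S) = (10.138)²/(10.138+1.608) = 724400147689/82784522150 ≈ 8.750 in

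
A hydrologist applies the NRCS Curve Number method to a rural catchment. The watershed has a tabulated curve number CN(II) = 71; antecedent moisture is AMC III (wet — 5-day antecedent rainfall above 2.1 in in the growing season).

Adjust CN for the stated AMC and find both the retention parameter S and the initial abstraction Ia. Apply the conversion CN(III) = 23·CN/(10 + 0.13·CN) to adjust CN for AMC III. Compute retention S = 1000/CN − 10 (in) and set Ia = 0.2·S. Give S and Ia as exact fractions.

Adjust CN=71 to AMC III: 23·71/(10 + 0.13·71) → 1633 ÷ (1923/100) = 163300/1923 ≈ 84.919
Retention S: 1000/CN − 10 with CN=84.919 → S = 2900/1633 ≈ 1.776 in
Ia = 0.2·(2900/1633) = 580/1633 in ≈ 0.355 in

S = 2900/1633 in ≈ 1.776 in; Ia = 580/1633 in ≈ 0.355 in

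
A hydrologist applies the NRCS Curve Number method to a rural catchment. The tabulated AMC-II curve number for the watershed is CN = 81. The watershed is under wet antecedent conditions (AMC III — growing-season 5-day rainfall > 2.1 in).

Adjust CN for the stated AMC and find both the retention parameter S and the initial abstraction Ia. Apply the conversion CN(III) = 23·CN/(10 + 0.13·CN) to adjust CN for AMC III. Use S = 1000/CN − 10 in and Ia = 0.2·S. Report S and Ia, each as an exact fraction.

S = 1900/1863 in ≈ 1.020 in; Ia = 380/1863 in ≈ 0.204 in

Adjust CN=81 to AMC III: 23·81/(10 + 0.13·81) → 1863 ÷ (2053/100) = 186300/2053 ≈ 90.745
S = 1000/(186300/2053) − 10 = 1900/1863 in ≈ 1.020 in
Ia = 0.2·(1900/1863) = 380/1863 in ≈ 0.204 in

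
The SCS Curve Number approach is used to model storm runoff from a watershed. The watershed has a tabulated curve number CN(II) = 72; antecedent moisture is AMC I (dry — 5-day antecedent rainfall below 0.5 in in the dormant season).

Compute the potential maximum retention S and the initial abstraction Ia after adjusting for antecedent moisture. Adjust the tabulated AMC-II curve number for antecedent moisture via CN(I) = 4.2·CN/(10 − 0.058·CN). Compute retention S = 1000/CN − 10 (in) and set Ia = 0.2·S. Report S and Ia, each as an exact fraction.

Dry (AMC I): CN(I) = 4.2·72/(10 − 0.058·72) = (1512/5)/(728/125) = 675/13 ≈ 51.923
Max retention: S = 1000/(675/13) − 10 = 250/27 in (≈ 9.259 in)
Ia = 0.2·(250/27) = 50/27 in ≈ 1.852 in

S = 250/27 in ≈ 9.259 in; Ia = 50/27 in ≈ 1.852 in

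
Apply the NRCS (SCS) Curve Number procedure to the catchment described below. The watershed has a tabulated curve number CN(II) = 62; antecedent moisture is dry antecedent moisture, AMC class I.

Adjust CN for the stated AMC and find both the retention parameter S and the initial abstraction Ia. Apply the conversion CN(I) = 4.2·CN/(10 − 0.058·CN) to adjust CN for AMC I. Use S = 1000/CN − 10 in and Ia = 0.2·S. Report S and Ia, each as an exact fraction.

Dry (AMC I): CN(I) = 4.2·62/(10 − 0.058·62) = (1302/5)/(1601/250) = 65100/1601 ≈ 40.662
Retention S: 1000/CN − 10 with CN=40.662 → S = 9500/651 ≈ 14.593 in
Ia = 0.2S: 0.2·14.593 = 2.919 in (exactly 1900/651)

S = 9500/651 in ≈ 14.593 in; Ia = 1900/651 in ≈ 2.919 in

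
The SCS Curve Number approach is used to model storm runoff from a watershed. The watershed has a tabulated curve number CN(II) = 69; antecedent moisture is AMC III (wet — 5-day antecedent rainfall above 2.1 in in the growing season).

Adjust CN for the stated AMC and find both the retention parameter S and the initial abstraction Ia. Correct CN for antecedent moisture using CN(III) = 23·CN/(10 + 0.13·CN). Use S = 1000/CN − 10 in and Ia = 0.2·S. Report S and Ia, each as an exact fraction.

CN(III) from CN(II)=69: (23·69)/(10 + 0.13·69) = 158700/1897 ≈ 83.658
Retention S: 1000/CN − 10 with CN=83.658 → S = 3100/1587 ≈ 1.953 in
Initial abstraction Ia = S/5 = (3100/1587)/5 = 620/1587 ≈ 0.391 in

S = 3100/1587 in ≈ 1.953 in; Ia = 620/1587 in ≈ 0.391 in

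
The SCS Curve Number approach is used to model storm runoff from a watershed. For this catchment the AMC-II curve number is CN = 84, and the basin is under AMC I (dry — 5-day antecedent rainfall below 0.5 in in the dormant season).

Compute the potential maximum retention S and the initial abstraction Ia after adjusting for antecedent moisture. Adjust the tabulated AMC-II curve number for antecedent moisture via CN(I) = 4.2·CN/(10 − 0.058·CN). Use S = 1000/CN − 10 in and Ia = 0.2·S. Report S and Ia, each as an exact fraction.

Adjust CN=84 to AMC I: 4.2·84/(10 − 0.058·84) → (1764/5) ÷ (641/125) = 44100/641 ≈ 68.799
Max retention: S = 1000/(44100/641) − 10 = 2000/441 in (≈ 4.535 in)
Initial abstraction Ia = S/5 = (2000/441)/5 = 400/441 ≈ 0.907 in

S = 2000/441 in ≈ 4.535 in; Ia = 400/441 in ≈ 0.907 in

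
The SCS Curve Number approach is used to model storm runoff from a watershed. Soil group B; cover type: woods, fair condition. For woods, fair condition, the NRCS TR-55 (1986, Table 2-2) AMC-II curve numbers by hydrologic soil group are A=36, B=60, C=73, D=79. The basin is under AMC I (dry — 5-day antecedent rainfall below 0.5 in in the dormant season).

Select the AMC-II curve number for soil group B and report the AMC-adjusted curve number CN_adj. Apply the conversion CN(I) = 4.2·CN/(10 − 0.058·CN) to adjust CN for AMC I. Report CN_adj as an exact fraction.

NRCS table: woods, fair condition, soil group B → CN(II) = 60
CN(I) from CN(II)=60: (4.2·60)/(10 − 0.058·60) = 6300/163 ≈ 38.650

CN_adj = 6300/163 ≈ 38.650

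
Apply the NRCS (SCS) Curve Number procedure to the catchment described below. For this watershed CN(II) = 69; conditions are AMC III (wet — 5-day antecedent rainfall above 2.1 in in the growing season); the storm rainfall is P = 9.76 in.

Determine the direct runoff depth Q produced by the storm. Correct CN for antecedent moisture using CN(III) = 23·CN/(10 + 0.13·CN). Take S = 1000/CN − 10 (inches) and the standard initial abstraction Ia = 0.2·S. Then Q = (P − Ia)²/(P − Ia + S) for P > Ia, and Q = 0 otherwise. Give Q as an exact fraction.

Q = 34545426496/4455780225 in ≈ 7.753 in

CN(III) from CN(II)=69: (23·69)/(10 + 0.13·69) = 158700/1897 ≈ 83.658
S = 1000/(158700/1897) − 10 = 3100/1587 in ≈ 1.953 in
Initial abstraction Ia = S/5 = (3100/1587)/5 = 620/1587 ≈ 0.391 in
Excess rainfall: 9.760 − 0.391 = 9.369 in; P > Ia so Q > 0
Q: (371728/39675)² ÷ (449228/39675) = 34545426496/4455780225 in (≈ 7.753 in)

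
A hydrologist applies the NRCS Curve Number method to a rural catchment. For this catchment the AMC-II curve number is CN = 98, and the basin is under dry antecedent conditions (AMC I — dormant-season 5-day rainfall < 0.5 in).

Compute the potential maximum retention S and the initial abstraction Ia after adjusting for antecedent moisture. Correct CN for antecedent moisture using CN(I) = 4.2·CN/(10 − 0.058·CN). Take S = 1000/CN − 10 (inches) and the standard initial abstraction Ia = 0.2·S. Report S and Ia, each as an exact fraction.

Adjust CN=98 to AMC I: 4.2·98/(10 − 0.058·98) → (2058/5) ÷ (1079/250) = 102900/1079 ≈ 95.366
Max retention: S = 1000/(102900/1079) − 10 = 500/1029 in (≈ 0.486 in)
Ia = 0.2·(500/1029) = 100/1029 in ≈ 0.097 in

S = 500/1029 in ≈ 0.486 in; Ia = 100/1029 in ≈ 0.097 in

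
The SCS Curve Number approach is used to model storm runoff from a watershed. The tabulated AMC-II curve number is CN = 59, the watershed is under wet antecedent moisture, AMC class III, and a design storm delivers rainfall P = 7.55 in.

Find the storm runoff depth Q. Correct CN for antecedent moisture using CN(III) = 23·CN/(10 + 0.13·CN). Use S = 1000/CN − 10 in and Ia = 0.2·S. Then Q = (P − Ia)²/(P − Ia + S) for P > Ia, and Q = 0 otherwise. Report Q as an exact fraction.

Q = 35534889049/7341559980 in ≈ 4.840 in

Wet (AMC III): CN(III) = 23·59/(10 + 0.13·59) = 1357/(1767/100) = 135700/1767 ≈ 76.797
S = 1000/(135700/1767) − 10 = 4100/1357 in ≈ 3.021 in
Ia = 0.2·(4100/1357) = 820/1357 in ≈ 0.604 in
Excess rainfall: 7.550 − 0.604 = 6.946 in; P > Ia so Q > 0
Q: (188507/27140)² ÷ (270507/27140) = 35534889049/7341559980 in (≈ 4.840 in)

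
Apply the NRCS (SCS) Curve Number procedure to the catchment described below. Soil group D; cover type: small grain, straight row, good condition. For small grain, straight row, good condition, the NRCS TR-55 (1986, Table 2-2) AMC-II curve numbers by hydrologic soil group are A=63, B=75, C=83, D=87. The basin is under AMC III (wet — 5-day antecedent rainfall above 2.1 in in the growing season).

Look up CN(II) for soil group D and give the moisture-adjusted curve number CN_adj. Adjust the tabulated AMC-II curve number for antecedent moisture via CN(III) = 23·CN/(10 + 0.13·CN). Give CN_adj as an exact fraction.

NRCS table: small grain, straight row, good condition, soil group D → CN(II) = 87
Wet (AMC III): CN(III) = 23·87/(10 + 0.13·87) = 2001/(2131/100) = 200100/2131 ≈ 93.900

CN_adj = 200100/2131 ≈ 93.900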